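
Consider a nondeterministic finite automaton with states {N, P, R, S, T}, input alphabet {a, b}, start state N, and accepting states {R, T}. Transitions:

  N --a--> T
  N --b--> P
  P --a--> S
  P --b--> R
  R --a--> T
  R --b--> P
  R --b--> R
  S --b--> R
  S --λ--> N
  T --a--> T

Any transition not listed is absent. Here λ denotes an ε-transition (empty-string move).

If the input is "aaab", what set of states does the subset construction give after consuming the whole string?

Start in {N}.
Read 'a': N→{T}; now {T}.
Read 'a': T→{T}; now {T}.
Read 'a': T→{T}; now {T}.
Read 'b': T→∅; now ∅.

∅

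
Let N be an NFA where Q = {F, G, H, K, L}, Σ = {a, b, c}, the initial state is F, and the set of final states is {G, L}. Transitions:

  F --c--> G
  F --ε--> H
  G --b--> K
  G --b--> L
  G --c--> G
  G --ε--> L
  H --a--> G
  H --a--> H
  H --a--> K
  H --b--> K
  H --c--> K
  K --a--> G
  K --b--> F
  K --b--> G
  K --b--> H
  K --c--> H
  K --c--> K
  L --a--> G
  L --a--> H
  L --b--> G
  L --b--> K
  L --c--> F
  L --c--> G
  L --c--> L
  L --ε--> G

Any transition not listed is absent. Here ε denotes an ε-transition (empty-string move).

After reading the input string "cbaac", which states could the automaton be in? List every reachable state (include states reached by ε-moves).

{F, G, H, K, L}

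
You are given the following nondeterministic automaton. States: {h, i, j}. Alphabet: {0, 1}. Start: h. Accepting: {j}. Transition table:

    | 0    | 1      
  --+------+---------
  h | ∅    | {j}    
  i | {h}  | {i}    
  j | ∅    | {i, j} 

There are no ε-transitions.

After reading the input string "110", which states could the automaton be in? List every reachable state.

Start in {h}.
Read '1': h→{j}; now {j}.
Read '1': j→{i, j}; now {i, j}.
Read '0': i→{h}, j→∅; now {h}.

{h}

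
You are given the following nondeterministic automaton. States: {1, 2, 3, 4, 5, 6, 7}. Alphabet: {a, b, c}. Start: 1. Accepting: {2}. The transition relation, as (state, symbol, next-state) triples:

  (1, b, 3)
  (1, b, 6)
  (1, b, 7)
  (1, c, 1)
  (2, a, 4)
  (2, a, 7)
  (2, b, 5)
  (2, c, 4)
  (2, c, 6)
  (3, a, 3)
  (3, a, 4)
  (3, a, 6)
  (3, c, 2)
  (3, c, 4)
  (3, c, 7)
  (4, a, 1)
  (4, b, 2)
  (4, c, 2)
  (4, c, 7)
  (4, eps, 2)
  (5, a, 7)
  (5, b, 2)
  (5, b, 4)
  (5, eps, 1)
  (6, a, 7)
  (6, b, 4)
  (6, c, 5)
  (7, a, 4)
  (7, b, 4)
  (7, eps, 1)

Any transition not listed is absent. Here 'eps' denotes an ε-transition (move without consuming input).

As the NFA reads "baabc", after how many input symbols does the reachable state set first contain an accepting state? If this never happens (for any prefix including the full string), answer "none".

2

Start in {1}.
Read 'b': {1} → {1, 3, 6, 7}.
Read 'a': {1, 3, 6, 7} → {1, 2, 3, 4, 6, 7}.
None of the earlier sets intersect F, but {1, 2, 3, 4, 6, 7} does.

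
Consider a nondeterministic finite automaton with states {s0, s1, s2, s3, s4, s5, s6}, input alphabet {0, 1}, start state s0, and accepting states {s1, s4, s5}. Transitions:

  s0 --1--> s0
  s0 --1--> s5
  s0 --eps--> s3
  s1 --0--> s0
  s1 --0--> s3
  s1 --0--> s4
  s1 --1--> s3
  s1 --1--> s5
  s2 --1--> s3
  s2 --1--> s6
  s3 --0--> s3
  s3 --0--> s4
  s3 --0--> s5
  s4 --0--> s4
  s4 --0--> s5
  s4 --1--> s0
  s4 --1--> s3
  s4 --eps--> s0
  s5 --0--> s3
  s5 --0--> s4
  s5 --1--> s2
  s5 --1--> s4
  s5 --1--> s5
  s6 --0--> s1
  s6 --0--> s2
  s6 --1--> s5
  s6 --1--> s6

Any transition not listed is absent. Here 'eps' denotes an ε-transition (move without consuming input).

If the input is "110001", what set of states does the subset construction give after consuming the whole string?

{s0, s2, s3, s4, s5}

Start: ε-closure({s0}) = {s0, s3}.
Read '1': s0→{s0, s5}, s3→∅; union {s0, s5}; ε-closure = {s0, s3, s5}.
Read '1': s0→{s0, s5}, s3→∅, s5→{s2, s4, s5}; union {s0, s2, s4, s5}; ε-closure = {s0, s2, s3, s4, s5}.
Read '0': s0→∅, s2→∅, s3→{s3, s4, s5}, s4→{s4, s5}, s5→{s3, s4}; union {s3, s4, s5}; ε-closure = {s0, s3, s4, s5}.
Read '0': s0→∅, s3→{s3, s4, s5}, s4→{s4, s5}, s5→{s3, s4}; union {s3, s4, s5}; ε-closure = {s0, s3, s4, s5}.
Read '0': s0→∅, s3→{s3, s4, s5}, s4→{s4, s5}, s5→{s3, s4}; union {s3, s4, s5}; ε-closure = {s0, s3, s4, s5}.
Read '1': s0→{s0, s5}, s3→∅, s4→{s0, s3}, s5→{s2, s4, s5}; now {s0, s2, s3, s4, s5}.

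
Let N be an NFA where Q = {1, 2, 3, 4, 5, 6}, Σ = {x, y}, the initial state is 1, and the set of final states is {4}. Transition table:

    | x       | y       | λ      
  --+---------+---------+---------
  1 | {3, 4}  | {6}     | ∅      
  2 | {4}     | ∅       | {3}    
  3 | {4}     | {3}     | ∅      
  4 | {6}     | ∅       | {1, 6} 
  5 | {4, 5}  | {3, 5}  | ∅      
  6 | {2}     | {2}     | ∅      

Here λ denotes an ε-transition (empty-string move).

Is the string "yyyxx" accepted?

Yes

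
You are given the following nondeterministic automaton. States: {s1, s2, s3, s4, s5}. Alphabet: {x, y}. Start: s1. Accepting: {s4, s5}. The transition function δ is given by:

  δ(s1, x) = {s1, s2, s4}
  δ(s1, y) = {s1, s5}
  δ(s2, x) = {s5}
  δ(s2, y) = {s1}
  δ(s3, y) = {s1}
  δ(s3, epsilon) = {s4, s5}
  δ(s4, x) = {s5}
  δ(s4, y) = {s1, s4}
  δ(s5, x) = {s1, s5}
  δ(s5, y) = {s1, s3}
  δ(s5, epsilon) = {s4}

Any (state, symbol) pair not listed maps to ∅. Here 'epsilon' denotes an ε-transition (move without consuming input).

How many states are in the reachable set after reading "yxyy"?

Start in {s1}.
Read 'y': s1→{s1, s5}; union {s1, s5}; ε-closure = {s1, s4, s5}.
Read 'x': s1→{s1, s2, s4}, s4→{s5}, s5→{s1, s5}; now {s1, s2, s4, s5}.
Read 'y': s1→{s1, s5}, s2→{s1}, s4→{s1, s4}, s5→{s1, s3}; now {s1, s3, s4, s5}.
Read 'y': s1→{s1, s5}, s3→{s1}, s4→{s1, s4}, s5→{s1, s3}; now {s1, s3, s4, s5}.
That set has 4 states.

4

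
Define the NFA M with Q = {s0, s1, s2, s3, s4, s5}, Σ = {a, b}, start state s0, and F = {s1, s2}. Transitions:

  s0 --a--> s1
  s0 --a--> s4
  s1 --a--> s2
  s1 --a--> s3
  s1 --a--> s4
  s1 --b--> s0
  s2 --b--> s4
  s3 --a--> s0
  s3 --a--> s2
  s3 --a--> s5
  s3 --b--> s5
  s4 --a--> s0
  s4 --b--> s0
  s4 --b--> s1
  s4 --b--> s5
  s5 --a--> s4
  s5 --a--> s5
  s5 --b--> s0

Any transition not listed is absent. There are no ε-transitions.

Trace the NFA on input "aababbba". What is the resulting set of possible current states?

{s1, s4}

Start in {s0}.
Read 'a': {s0} → {s1, s4}.
Read 'a': {s1, s4} → {s0, s2, s3, s4}.
Read 'b': {s0, s2, s3, s4} → {s0, s1, s4, s5}.
Read 'a': {s0, s1, s4, s5} → {s0, s1, s2, s3, s4, s5}.
Read 'b': {s0, s1, s2, s3, s4, s5} → {s0, s1, s4, s5}.
Read 'b': {s0, s1, s4, s5} → {s0, s1, s5}.
Read 'b': {s0, s1, s5} → {s0}.
Read 'a': {s0} → {s1, s4}.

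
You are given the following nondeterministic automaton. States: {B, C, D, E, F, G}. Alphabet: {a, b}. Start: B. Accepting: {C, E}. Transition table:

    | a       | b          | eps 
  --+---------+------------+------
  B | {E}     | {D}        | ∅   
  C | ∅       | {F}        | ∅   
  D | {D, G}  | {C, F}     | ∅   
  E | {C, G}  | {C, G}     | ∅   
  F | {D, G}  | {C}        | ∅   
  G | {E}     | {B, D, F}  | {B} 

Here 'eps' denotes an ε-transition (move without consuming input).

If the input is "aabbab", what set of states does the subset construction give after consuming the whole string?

Start in {B}.
Read 'a': B→{E}; now {E}.
Read 'a': E→{C, G}; union {C, G}; ε-closure = {B, C, G}.
Read 'b': B→{D}, C→{F}, G→{B, D, F}; now {B, D, F}.
Read 'b': B→{D}, D→{C, F}, F→{C}; now {C, D, F}.
Read 'a': C→∅, D→{D, G}, F→{D, G}; union {D, G}; ε-closure = {B, D, G}.
Read 'b': B→{D}, D→{C, F}, G→{B, D, F}; now {B, C, D, F}.

{B, C, D, F}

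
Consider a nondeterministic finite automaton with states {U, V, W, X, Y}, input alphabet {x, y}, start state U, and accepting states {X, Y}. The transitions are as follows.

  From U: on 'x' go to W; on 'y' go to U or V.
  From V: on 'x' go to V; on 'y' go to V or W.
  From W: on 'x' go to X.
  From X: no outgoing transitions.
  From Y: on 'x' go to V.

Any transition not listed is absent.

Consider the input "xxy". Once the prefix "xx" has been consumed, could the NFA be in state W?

Start in {U}.
Read 'x': {U} → {W}.
Read 'x': {W} → {X}.
State W is not in {X}.

No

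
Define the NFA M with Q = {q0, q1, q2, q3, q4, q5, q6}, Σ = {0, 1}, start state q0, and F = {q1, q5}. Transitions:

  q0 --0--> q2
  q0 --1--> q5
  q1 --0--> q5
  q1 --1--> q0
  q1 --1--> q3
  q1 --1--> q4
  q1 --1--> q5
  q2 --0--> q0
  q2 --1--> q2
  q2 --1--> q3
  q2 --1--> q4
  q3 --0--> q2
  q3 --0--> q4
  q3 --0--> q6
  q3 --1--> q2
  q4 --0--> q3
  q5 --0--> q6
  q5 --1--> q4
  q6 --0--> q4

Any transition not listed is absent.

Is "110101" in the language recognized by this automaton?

Start in {q0}.
Read '1': {q0} → {q5}.
Read '1': {q5} → {q4}.
Read '0': {q4} → {q3}.
Read '1': {q3} → {q2}.
Read '0': {q2} → {q0}.
Read '1': {q0} → {q5}.
The final set {q5} contains the accepting state q5.

Yes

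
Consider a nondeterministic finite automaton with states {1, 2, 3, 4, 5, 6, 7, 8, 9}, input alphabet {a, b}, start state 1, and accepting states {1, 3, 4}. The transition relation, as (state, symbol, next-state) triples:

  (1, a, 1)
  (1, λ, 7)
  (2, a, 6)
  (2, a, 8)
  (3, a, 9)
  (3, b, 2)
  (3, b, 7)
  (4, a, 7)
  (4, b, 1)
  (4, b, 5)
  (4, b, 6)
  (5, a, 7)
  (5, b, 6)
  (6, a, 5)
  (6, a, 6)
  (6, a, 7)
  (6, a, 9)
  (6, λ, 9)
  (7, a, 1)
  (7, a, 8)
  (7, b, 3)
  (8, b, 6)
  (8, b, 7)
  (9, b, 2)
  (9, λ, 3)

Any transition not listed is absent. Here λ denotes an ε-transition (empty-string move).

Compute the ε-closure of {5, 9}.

Begin with {5, 9}.
ε-move 9 → 3; add 3.

{3, 5, 9}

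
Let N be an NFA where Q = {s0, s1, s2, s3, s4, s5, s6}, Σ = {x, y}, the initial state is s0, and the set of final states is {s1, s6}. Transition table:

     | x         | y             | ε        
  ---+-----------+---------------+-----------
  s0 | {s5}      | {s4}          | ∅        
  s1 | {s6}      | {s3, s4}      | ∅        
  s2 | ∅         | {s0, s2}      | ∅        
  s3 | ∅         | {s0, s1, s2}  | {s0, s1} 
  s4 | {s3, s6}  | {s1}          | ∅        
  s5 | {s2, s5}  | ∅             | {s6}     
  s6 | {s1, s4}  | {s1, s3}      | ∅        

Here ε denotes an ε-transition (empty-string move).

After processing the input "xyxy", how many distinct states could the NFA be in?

3

Start in {s0}.
Read 'x': s0→{s5}; union {s5}; ε-closure = {s5, s6}.
Read 'y': s5→∅, s6→{s1, s3}; union {s1, s3}; ε-closure = {s0, s1, s3}.
Read 'x': s0→{s5}, s1→{s6}, s3→∅; now {s5, s6}.
Read 'y': s5→∅, s6→{s1, s3}; union {s1, s3}; ε-closure = {s0, s1, s3}.
That set has 3 states.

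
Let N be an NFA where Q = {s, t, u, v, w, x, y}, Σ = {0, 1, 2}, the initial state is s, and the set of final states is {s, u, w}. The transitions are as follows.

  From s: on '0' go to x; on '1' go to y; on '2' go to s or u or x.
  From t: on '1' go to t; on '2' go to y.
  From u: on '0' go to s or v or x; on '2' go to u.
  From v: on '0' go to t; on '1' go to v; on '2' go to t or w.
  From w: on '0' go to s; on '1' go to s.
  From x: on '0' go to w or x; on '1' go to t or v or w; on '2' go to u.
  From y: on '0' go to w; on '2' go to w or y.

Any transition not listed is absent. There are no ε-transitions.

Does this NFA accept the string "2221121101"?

Start in {s}.
Read '2': s→{s, u, x}; now {s, u, x}.
Read '2': s→{s, u, x}, u→{u}, x→{u}; now {s, u, x}.
Read '2': s→{s, u, x}, u→{u}, x→{u}; now {s, u, x}.
Read '1': s→{y}, u→∅, x→{t, v, w}; now {t, v, w, y}.
Read '1': t→{t}, v→{v}, w→{s}, y→∅; now {s, t, v}.
Read '2': s→{s, u, x}, t→{y}, v→{t, w}; now {s, t, u, w, x, y}.
Read '1': s→{y}, t→{t}, u→∅, w→{s}, x→{t, v, w}, y→∅; now {s, t, v, w, y}.
Read '1': s→{y}, t→{t}, v→{v}, w→{s}, y→∅; now {s, t, v, y}.
Read '0': s→{x}, t→∅, v→{t}, y→{w}; now {t, w, x}.
Read '1': t→{t}, w→{s}, x→{t, v, w}; now {s, t, v, w}.
The final set {s, t, v, w} contains the accepting states s, w.

Yes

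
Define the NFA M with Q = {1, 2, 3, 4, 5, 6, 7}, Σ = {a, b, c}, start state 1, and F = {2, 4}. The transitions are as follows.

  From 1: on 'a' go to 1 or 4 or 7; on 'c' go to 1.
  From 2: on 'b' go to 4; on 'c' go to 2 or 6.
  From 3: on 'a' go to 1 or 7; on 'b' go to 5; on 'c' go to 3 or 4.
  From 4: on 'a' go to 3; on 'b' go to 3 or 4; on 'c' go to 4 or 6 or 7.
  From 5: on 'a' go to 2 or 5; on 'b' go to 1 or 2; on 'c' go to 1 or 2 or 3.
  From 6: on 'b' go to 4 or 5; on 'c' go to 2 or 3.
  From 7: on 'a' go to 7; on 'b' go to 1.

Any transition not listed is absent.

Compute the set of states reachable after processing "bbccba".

∅

Start in {1}.
Read 'b': {1} → ∅.
The set is empty and remains empty for the remaining 5 symbols.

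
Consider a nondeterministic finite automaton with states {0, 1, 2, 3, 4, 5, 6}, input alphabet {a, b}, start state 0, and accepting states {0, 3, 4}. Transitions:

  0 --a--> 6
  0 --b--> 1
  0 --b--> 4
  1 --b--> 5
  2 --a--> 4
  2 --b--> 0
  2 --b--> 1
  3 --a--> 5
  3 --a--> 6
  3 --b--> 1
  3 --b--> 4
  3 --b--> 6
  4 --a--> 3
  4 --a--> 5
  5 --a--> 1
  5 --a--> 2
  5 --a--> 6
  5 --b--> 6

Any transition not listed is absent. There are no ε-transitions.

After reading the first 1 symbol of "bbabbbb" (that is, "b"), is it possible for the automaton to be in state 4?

Start in {0}.
Read 'b': {0} → {1, 4}.
State 4 is in {1, 4}.

Yes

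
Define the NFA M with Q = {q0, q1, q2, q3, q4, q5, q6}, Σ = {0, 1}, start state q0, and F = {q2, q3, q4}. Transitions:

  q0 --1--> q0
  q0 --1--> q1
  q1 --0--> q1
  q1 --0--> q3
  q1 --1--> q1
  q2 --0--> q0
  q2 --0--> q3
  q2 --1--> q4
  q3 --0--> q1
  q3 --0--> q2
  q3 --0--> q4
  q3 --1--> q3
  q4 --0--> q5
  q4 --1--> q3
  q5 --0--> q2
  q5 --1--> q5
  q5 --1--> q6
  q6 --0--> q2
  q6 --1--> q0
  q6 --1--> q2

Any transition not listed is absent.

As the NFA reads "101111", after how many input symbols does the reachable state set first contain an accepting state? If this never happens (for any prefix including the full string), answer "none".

2

Start in {q0}.
Read '1': q0→{q0, q1}; now {q0, q1}.
Read '0': q0→∅, q1→{q1, q3}; now {q1, q3}.
None of the earlier sets intersect F, but {q1, q3} does.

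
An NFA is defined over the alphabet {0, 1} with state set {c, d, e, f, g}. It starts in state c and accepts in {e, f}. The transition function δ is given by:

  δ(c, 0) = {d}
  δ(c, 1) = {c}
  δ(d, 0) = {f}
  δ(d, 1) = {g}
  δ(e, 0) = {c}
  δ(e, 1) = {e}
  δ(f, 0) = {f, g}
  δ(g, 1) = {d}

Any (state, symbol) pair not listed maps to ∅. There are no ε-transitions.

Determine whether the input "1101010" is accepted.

Start in {c}.
Read '1': c→{c}; now {c}.
Read '1': c→{c}; now {c}.
Read '0': c→{d}; now {d}.
Read '1': d→{g}; now {g}.
Read '0': g→∅; now ∅.
The set is empty and remains empty for the remaining 2 symbols.
The final set ∅ contains no accepting state.

No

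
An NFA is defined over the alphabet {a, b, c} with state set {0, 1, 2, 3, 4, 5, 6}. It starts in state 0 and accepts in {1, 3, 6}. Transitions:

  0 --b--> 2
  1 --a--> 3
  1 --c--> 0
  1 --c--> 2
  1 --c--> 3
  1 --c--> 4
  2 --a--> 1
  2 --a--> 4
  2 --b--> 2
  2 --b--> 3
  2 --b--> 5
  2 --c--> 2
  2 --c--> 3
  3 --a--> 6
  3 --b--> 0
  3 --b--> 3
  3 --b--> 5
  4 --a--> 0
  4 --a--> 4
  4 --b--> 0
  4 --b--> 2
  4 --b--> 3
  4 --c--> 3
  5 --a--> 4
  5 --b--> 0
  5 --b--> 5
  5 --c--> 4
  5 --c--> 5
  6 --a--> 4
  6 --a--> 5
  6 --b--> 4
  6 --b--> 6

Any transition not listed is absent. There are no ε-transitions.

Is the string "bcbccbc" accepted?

Start in {0}.
Read 'b': 0→{2}; now {2}.
Read 'c': 2→{2, 3}; now {2, 3}.
Read 'b': 2→{2, 3, 5}, 3→{0, 3, 5}; now {0, 2, 3, 5}.
Read 'c': 0→∅, 2→{2, 3}, 3→∅, 5→{4, 5}; now {2, 3, 4, 5}.
Read 'c': 2→{2, 3}, 3→∅, 4→{3}, 5→{4, 5}; now {2, 3, 4, 5}.
Read 'b': 2→{2, 3, 5}, 3→{0, 3, 5}, 4→{0, 2, 3}, 5→{0, 5}; now {0, 2, 3, 5}.
Read 'c': 0→∅, 2→{2, 3}, 3→∅, 5→{4, 5}; now {2, 3, 4, 5}.
The final set {2, 3, 4, 5} contains the accepting state 3.

Yes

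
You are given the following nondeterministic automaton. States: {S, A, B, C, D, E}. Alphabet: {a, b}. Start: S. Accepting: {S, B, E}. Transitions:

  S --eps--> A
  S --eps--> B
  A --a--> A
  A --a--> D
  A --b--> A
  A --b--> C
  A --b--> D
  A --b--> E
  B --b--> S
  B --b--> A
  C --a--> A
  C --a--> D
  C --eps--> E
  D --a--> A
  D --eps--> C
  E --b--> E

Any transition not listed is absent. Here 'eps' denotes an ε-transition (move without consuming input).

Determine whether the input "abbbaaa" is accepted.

Start: ε-closure({S}) = {S, A, B}.
Read 'a': S→∅, A→{A, D}, B→∅; union {A, D}; ε-closure = {A, C, D, E}.
Read 'b': A→{A, C, D, E}, C→∅, D→∅, E→{E}; now {A, C, D, E}.
Read 'b': A→{A, C, D, E}, C→∅, D→∅, E→{E}; now {A, C, D, E}.
Read 'b': A→{A, C, D, E}, C→∅, D→∅, E→{E}; now {A, C, D, E}.
Read 'a': A→{A, D}, C→{A, D}, D→{A}, E→∅; union {A, D}; ε-closure = {A, C, D, E}.
Read 'a': A→{A, D}, C→{A, D}, D→{A}, E→∅; union {A, D}; ε-closure = {A, C, D, E}.
Read 'a': A→{A, D}, C→{A, D}, D→{A}, E→∅; union {A, D}; ε-closure = {A, C, D, E}.
The final set {A, C, D, E} contains the accepting state E.

Yes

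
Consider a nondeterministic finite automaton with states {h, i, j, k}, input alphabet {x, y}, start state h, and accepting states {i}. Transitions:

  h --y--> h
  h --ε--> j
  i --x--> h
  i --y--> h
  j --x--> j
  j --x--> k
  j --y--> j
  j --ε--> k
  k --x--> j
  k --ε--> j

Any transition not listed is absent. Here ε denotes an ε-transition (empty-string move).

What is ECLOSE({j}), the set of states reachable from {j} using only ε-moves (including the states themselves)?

Begin with {j}.
ε-move j → k; add k.

{j, k}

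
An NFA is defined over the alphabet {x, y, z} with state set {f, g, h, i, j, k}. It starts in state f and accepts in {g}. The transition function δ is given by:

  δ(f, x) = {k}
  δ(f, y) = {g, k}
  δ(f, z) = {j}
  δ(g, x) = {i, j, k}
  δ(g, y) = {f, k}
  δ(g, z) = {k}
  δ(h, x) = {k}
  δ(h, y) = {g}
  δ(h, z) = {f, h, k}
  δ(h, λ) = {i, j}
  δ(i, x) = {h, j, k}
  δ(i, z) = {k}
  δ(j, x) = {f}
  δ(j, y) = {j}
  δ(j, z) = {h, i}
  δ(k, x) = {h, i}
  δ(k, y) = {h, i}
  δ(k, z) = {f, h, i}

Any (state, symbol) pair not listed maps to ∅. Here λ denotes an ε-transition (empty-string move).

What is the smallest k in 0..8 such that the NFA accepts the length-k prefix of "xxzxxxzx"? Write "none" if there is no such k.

none

Start in {f}.
Read 'x': {f} → {k}.
Read 'x': {k} → {h, i, j}.
Read 'z': {h, i, j} → {f, h, i, j, k}.
Read 'x': {f, h, i, j, k} → {f, h, i, j, k}.
Read 'x': {f, h, i, j, k} → {f, h, i, j, k}.
Read 'x': {f, h, i, j, k} → {f, h, i, j, k}.
Read 'z': {f, h, i, j, k} → {f, h, i, j, k}.
Read 'x': {f, h, i, j, k} → {f, h, i, j, k}.
No reachable set along the way intersects F.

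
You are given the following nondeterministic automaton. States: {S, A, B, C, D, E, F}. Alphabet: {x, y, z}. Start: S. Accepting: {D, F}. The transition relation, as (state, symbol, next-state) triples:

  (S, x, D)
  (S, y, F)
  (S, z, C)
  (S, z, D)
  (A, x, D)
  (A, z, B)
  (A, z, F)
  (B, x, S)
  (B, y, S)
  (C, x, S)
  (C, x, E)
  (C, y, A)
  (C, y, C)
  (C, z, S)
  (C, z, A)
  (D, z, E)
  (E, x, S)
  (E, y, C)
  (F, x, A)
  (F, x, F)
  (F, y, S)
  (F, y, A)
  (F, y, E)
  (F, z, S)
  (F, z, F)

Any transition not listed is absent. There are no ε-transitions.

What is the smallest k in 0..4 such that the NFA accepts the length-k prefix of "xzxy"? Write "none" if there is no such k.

Start in {S}.
Read 'x': S→{D}; now {D}.
None of the earlier sets intersect F, but {D} does.

1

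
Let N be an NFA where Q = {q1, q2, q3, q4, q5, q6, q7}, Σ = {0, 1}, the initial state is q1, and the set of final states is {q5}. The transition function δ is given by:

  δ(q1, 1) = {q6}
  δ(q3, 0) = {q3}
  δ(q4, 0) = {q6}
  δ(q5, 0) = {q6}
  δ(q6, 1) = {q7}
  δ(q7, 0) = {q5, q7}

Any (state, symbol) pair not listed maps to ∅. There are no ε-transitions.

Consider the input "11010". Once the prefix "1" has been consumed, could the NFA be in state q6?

Yes

Start in {q1}.
Read '1': {q1} → {q6}.
State q6 is in {q6}.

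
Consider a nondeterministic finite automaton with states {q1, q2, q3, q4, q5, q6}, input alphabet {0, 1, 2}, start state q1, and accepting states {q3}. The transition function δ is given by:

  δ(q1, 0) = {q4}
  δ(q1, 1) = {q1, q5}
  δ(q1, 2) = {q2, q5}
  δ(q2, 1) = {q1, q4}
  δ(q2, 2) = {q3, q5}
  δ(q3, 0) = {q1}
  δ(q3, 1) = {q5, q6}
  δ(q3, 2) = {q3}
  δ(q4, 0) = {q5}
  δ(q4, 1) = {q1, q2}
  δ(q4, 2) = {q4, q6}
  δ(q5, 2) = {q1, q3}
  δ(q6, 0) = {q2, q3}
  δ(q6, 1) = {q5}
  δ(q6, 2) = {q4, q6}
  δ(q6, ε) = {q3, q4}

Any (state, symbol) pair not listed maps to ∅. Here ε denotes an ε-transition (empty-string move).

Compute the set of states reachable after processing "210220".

{q1, q2, q3, q5}

Start in {q1}.
Read '2': q1→{q2, q5}; now {q2, q5}.
Read '1': q2→{q1, q4}, q5→∅; now {q1, q4}.
Read '0': q1→{q4}, q4→{q5}; now {q4, q5}.
Read '2': q4→{q4, q6}, q5→{q1, q3}; now {q1, q3, q4, q6}.
Read '2': q1→{q2, q5}, q3→{q3}, q4→{q4, q6}, q6→{q4, q6}; now {q2, q3, q4, q5, q6}.
Read '0': q2→∅, q3→{q1}, q4→{q5}, q5→∅, q6→{q2, q3}; now {q1, q2, q3, q5}.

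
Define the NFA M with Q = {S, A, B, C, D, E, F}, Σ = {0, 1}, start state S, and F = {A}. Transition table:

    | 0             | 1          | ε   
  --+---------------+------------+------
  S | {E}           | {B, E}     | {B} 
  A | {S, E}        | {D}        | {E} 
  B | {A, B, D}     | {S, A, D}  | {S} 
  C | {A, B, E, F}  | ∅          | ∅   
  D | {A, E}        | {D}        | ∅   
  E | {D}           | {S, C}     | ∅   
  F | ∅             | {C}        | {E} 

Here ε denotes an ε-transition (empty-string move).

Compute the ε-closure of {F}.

Begin with {F}.
ε-move F → E; add E.

{E, F}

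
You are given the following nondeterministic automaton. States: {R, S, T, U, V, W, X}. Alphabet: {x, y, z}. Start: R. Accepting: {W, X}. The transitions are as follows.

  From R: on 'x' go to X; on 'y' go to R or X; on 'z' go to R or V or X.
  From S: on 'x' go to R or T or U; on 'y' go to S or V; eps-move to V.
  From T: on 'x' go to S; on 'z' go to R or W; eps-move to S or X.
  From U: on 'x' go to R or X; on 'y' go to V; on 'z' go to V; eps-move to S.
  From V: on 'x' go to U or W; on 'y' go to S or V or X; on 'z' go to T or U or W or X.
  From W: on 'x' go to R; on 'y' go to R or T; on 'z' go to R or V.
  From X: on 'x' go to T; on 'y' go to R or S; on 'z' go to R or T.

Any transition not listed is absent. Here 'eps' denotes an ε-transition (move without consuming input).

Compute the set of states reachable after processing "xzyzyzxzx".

{R, S, T, U, V, W, X}

Start in {R}.
Read 'x': {R} → {X}.
Read 'z': {X} → {R, S, T, V, X}.
Read 'y': {R, S, T, V, X} → {R, S, V, X}.
Read 'z': {R, S, V, X} → {R, S, T, U, V, W, X}.
Read 'y': {R, S, T, U, V, W, X} → {R, S, T, V, X}.
Read 'z': {R, S, T, V, X} → {R, S, T, U, V, W, X}.
Read 'x': {R, S, T, U, V, W, X} → {R, S, T, U, V, W, X}.
Read 'z': {R, S, T, U, V, W, X} → {R, S, T, U, V, W, X}.
Read 'x': {R, S, T, U, V, W, X} → {R, S, T, U, V, W, X}.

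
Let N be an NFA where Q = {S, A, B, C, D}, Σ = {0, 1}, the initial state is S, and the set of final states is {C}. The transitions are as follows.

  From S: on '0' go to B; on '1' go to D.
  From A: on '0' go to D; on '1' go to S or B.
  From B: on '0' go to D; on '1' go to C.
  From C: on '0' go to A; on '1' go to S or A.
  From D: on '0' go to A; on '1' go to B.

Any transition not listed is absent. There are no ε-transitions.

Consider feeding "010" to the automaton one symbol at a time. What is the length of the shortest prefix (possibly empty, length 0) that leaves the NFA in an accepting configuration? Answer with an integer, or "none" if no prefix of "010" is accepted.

Start in {S}.
Read '0': {S} → {B}.
Read '1': {B} → {C}.
None of the earlier sets intersect F, but {C} does.

2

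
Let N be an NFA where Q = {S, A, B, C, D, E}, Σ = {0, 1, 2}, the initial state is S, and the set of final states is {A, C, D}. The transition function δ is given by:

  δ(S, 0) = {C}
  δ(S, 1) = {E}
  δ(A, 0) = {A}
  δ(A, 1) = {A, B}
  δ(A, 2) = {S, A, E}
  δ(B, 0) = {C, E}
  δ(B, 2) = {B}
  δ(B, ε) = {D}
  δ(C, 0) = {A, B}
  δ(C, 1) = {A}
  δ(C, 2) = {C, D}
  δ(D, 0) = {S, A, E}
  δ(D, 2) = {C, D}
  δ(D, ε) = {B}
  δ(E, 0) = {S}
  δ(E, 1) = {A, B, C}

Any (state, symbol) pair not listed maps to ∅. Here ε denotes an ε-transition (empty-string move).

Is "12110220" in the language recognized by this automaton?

Start in {S}.
Read '1': {S} → {E}.
Read '2': {E} → ∅.
The set is empty and remains empty for the remaining 6 symbols.
The final set ∅ contains no accepting state.

No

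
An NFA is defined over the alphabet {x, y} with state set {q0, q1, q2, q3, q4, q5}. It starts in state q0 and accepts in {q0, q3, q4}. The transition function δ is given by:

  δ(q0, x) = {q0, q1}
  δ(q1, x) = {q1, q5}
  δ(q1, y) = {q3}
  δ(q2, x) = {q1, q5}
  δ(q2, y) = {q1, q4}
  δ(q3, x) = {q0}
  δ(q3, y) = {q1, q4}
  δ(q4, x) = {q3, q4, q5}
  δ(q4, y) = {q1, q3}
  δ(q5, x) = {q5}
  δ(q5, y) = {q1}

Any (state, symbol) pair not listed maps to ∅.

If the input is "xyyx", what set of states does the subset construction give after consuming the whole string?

Start in {q0}.
Read 'x': q0→{q0, q1}; now {q0, q1}.
Read 'y': q0→∅, q1→{q3}; now {q3}.
Read 'y': q3→{q1, q4}; now {q1, q4}.
Read 'x': q1→{q1, q5}, q4→{q3, q4, q5}; now {q1, q3, q4, q5}.

{q1, q3, q4, q5}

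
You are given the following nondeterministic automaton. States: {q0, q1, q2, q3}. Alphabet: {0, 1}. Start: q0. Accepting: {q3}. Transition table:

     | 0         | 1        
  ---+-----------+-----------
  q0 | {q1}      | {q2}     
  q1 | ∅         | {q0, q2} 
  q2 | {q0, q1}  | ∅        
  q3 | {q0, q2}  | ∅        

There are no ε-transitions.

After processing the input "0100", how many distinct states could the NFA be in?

Start in {q0}.
Read '0': q0→{q1}; now {q1}.
Read '1': q1→{q0, q2}; now {q0, q2}.
Read '0': q0→{q1}, q2→{q0, q1}; now {q0, q1}.
Read '0': q0→{q1}, q1→∅; now {q1}.
That set has 1 state.

1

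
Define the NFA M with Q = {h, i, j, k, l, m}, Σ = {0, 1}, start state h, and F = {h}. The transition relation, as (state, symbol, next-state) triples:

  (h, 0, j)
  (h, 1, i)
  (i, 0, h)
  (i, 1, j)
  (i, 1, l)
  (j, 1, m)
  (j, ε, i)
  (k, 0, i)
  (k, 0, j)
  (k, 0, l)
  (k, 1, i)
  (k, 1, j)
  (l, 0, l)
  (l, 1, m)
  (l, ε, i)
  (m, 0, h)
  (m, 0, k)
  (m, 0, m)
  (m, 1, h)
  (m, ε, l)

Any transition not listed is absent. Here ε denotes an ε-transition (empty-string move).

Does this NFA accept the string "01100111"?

Start in {h}.
Read '0': h→{j}; union {j}; ε-closure = {i, j}.
Read '1': i→{j, l}, j→{m}; union {j, l, m}; ε-closure = {i, j, l, m}.
Read '1': i→{j, l}, j→{m}, l→{m}, m→{h}; union {h, j, l, m}; ε-closure = {h, i, j, l, m}.
Read '0': h→{j}, i→{h}, j→∅, l→{l}, m→{h, k, m}; union {h, j, k, l, m}; ε-closure = {h, i, j, k, l, m}.
Read '0': h→{j}, i→{h}, j→∅, k→{i, j, l}, l→{l}, m→{h, k, m}; now {h, i, j, k, l, m}.
Read '1': h→{i}, i→{j, l}, j→{m}, k→{i, j}, l→{m}, m→{h}; now {h, i, j, l, m}.
Read '1': h→{i}, i→{j, l}, j→{m}, l→{m}, m→{h}; now {h, i, j, l, m}.
Read '1': h→{i}, i→{j, l}, j→{m}, l→{m}, m→{h}; now {h, i, j, l, m}.
The final set {h, i, j, l, m} contains the accepting state h.

Yes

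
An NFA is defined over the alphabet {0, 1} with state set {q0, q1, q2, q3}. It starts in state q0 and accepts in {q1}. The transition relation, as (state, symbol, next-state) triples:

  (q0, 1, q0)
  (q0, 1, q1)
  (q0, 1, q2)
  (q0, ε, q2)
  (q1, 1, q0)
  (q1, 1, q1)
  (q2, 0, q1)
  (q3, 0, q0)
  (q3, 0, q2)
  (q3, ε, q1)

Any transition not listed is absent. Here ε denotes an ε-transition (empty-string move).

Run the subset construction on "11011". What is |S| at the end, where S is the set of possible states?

3

Start: ε-closure({q0}) = {q0, q2}.
Read '1': {q0, q2} → {q0, q1, q2}.
Read '1': {q0, q1, q2} → {q0, q1, q2}.
Read '0': {q0, q1, q2} → {q1}.
Read '1': {q1} → {q0, q1, q2}.
Read '1': {q0, q1, q2} → {q0, q1, q2}.
That set has 3 states.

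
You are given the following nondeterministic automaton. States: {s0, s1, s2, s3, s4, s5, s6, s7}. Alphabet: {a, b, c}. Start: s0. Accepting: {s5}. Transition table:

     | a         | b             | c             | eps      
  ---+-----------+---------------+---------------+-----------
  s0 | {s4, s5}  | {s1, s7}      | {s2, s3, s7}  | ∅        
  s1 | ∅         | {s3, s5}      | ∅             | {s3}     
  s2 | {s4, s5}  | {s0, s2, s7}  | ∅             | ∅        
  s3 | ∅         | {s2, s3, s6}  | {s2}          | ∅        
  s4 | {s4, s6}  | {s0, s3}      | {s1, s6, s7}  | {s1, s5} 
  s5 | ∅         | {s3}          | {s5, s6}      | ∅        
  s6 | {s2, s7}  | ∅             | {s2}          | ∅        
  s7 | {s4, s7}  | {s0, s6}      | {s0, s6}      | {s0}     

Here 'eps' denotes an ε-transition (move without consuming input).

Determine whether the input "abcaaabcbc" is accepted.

No

Start in {s0}.
Read 'a': {s0} → {s1, s3, s4, s5}.
Read 'b': {s1, s3, s4, s5} → {s0, s2, s3, s5, s6}.
Read 'c': {s0, s2, s3, s5, s6} → {s0, s2, s3, s5, s6, s7}.
Read 'a': {s0, s2, s3, s5, s6, s7} → {s0, s1, s2, s3, s4, s5, s7}.
Read 'a': {s0, s1, s2, s3, s4, s5, s7} → {s0, s1, s3, s4, s5, s6, s7}.
Read 'a': {s0, s1, s3, s4, s5, s6, s7} → {s0, s1, s2, s3, s4, s5, s6, s7}.
Read 'b': {s0, s1, s2, s3, s4, s5, s6, s7} → {s0, s1, s2, s3, s5, s6, s7}.
Read 'c': {s0, s1, s2, s3, s5, s6, s7} → {s0, s2, s3, s5, s6, s7}.
Read 'b': {s0, s2, s3, s5, s6, s7} → {s0, s1, s2, s3, s6, s7}.
Read 'c': {s0, s1, s2, s3, s6, s7} → {s0, s2, s3, s6, s7}.
The final set {s0, s2, s3, s6, s7} contains no accepting state.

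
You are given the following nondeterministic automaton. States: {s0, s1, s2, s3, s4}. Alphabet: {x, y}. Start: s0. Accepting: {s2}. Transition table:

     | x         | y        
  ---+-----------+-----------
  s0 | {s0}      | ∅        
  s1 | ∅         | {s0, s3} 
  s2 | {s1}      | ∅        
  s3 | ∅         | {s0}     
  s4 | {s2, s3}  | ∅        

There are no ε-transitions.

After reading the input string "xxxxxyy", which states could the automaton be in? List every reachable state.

∅

Start in {s0}.
Read 'x': s0→{s0}; now {s0}.
Read 'x': s0→{s0}; now {s0}.
Read 'x': s0→{s0}; now {s0}.
Read 'x': s0→{s0}; now {s0}.
Read 'x': s0→{s0}; now {s0}.
Read 'y': s0→∅; now ∅.
The set is empty and remains empty for the remaining 1 symbol.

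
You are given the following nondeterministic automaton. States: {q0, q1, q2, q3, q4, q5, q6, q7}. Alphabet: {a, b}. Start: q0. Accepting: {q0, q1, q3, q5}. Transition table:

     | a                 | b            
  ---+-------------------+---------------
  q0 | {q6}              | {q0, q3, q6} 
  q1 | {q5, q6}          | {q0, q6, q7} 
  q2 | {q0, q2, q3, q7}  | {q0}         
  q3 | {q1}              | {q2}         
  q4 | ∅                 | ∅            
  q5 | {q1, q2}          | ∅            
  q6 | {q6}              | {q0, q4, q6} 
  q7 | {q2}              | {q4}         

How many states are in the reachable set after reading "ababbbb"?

Start in {q0}.
Read 'a': q0→{q6}; now {q6}.
Read 'b': q6→{q0, q4, q6}; now {q0, q4, q6}.
Read 'a': q0→{q6}, q4→∅, q6→{q6}; now {q6}.
Read 'b': q6→{q0, q4, q6}; now {q0, q4, q6}.
Read 'b': q0→{q0, q3, q6}, q4→∅, q6→{q0, q4, q6}; now {q0, q3, q4, q6}.
Read 'b': q0→{q0, q3, q6}, q3→{q2}, q4→∅, q6→{q0, q4, q6}; now {q0, q2, q3, q4, q6}.
Read 'b': q0→{q0, q3, q6}, q2→{q0}, q3→{q2}, q4→∅, q6→{q0, q4, q6}; now {q0, q2, q3, q4, q6}.
That set has 5 states.

5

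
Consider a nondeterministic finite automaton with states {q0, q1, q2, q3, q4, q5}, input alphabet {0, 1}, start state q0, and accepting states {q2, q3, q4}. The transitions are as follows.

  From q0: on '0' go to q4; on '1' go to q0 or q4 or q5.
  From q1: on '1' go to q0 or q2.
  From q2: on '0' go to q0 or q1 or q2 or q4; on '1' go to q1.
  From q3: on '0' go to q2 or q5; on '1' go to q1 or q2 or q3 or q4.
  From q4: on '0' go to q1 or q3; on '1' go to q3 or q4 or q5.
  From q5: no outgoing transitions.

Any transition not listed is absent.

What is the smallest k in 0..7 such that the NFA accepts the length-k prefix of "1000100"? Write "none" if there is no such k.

Start in {q0}.
Read '1': {q0} → {q0, q4, q5}.
None of the earlier sets intersect F, but {q0, q4, q5} does.

1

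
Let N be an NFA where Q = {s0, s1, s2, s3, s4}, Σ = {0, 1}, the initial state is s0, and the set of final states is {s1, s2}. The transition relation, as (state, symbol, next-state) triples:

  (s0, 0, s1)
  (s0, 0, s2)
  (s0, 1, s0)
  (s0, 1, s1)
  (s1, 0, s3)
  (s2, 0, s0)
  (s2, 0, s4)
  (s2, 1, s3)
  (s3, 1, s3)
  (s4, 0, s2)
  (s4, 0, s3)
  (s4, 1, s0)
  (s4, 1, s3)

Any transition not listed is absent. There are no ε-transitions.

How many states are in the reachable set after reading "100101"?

1

Start in {s0}.
Read '1': s0→{s0, s1}; now {s0, s1}.
Read '0': s0→{s1, s2}, s1→{s3}; now {s1, s2, s3}.
Read '0': s1→{s3}, s2→{s0, s4}, s3→∅; now {s0, s3, s4}.
Read '1': s0→{s0, s1}, s3→{s3}, s4→{s0, s3}; now {s0, s1, s3}.
Read '0': s0→{s1, s2}, s1→{s3}, s3→∅; now {s1, s2, s3}.
Read '1': s1→∅, s2→{s3}, s3→{s3}; now {s3}.
That set has 1 state.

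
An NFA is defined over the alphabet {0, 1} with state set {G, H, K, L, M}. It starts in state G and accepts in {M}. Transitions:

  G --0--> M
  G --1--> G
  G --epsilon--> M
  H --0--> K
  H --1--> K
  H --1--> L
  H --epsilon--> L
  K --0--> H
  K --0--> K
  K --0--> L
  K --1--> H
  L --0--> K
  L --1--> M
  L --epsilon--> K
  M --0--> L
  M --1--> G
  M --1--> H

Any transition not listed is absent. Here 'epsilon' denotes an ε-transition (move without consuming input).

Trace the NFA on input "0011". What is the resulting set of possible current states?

{G, H, K, L, M}

Start: ε-closure({G}) = {G, M}.
Read '0': {G, M} → {K, L, M}.
Read '0': {K, L, M} → {H, K, L}.
Read '1': {H, K, L} → {H, K, L, M}.
Read '1': {H, K, L, M} → {G, H, K, L, M}.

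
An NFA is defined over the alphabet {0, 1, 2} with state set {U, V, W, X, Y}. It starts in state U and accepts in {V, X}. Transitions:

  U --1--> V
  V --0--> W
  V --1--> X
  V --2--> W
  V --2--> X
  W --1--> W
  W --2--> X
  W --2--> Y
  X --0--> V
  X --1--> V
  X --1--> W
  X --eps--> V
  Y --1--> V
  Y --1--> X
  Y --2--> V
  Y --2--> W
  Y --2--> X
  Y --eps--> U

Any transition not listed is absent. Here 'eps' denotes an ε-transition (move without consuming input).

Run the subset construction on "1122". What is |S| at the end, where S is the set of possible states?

Start in {U}.
Read '1': U→{V}; now {V}.
Read '1': V→{X}; union {X}; ε-closure = {V, X}.
Read '2': V→{W, X}, X→∅; union {W, X}; ε-closure = {V, W, X}.
Read '2': V→{W, X}, W→{X, Y}, X→∅; union {W, X, Y}; ε-closure = {U, V, W, X, Y}.
That set has 5 states.

5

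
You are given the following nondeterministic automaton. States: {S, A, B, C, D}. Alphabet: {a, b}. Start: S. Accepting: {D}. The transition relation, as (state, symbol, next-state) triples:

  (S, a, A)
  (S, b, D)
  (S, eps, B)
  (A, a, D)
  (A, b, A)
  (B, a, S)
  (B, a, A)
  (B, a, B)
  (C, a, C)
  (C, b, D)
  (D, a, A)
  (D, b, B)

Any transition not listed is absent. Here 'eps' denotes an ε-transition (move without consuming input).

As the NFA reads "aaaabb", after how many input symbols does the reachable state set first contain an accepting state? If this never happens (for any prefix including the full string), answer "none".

2

Start: ε-closure({S}) = {S, B}.
Read 'a': S→{A}, B→{S, A, B}; now {S, A, B}.
Read 'a': S→{A}, A→{D}, B→{S, A, B}; now {S, A, B, D}.
None of the earlier sets intersect F, but {S, A, B, D} does.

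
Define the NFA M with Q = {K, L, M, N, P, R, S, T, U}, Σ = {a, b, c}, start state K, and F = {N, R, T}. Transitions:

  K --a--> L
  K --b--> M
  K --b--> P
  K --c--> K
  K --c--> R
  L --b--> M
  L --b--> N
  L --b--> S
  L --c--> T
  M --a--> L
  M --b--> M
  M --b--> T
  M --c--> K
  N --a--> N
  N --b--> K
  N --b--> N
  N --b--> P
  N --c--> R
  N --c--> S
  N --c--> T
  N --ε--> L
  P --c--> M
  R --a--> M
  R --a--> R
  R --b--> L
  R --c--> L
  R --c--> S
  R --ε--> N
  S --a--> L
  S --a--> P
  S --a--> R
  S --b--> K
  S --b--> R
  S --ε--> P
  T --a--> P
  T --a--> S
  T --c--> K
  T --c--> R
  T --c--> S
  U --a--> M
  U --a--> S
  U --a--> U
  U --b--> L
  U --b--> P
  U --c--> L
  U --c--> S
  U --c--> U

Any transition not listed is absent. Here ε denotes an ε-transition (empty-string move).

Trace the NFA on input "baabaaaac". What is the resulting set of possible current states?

∅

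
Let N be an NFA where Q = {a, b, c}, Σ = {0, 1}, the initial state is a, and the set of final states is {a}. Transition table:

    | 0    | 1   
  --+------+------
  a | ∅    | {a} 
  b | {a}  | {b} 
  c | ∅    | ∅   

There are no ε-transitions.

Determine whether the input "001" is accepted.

No

Start in {a}.
Read '0': {a} → ∅.
The set is empty and remains empty for the remaining 2 symbols.
The final set ∅ contains no accepting state.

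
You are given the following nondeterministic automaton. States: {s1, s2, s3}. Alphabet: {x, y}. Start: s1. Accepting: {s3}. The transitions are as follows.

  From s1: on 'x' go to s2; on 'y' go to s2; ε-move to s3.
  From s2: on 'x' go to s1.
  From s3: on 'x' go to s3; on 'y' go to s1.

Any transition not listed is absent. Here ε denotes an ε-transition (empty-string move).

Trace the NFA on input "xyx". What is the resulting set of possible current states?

{s2, s3}

Start: ε-closure({s1}) = {s1, s3}.
Read 'x': {s1, s3} → {s2, s3}.
Read 'y': {s2, s3} → {s1, s3}.
Read 'x': {s1, s3} → {s2, s3}.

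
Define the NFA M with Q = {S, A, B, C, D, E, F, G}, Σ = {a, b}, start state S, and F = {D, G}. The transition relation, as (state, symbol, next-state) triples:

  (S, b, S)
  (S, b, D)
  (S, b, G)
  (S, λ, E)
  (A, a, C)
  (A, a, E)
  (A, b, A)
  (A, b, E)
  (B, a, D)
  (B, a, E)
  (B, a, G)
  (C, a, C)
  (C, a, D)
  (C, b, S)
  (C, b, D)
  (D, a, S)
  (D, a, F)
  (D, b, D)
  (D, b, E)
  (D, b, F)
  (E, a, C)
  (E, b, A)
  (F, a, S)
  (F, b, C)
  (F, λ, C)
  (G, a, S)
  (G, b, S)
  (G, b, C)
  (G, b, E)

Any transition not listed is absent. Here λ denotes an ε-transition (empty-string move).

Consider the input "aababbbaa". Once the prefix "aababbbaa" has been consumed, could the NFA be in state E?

Yes

Start: ε-closure({S}) = {S, E}.
Read 'a': {S, E} → {C}.
Read 'a': {C} → {C, D}.
Read 'b': {C, D} → {S, C, D, E, F}.
Read 'a': {S, C, D, E, F} → {S, C, D, E, F}.
Read 'b': {S, C, D, E, F} → {S, A, C, D, E, F, G}.
Read 'b': {S, A, C, D, E, F, G} → {S, A, C, D, E, F, G}.
Read 'b': {S, A, C, D, E, F, G} → {S, A, C, D, E, F, G}.
Read 'a': {S, A, C, D, E, F, G} → {S, C, D, E, F}.
Read 'a': {S, C, D, E, F} → {S, C, D, E, F}.
State E is in {S, C, D, E, F}.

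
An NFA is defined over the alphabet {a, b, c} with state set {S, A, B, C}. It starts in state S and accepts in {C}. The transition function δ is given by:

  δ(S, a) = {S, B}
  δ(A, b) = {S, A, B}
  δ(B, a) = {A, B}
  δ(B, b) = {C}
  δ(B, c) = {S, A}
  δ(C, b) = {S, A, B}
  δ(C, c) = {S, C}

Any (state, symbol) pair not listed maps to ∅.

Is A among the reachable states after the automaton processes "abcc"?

No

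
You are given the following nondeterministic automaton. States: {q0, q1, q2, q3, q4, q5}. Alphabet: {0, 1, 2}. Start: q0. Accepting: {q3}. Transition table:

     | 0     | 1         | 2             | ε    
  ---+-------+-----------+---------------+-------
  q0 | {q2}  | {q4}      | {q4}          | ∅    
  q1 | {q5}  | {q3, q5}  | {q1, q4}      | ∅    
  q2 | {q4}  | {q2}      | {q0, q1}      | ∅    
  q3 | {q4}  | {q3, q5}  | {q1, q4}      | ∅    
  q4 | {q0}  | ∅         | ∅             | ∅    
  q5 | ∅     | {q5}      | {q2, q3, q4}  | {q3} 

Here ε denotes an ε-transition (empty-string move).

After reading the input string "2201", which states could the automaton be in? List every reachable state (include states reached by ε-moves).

∅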